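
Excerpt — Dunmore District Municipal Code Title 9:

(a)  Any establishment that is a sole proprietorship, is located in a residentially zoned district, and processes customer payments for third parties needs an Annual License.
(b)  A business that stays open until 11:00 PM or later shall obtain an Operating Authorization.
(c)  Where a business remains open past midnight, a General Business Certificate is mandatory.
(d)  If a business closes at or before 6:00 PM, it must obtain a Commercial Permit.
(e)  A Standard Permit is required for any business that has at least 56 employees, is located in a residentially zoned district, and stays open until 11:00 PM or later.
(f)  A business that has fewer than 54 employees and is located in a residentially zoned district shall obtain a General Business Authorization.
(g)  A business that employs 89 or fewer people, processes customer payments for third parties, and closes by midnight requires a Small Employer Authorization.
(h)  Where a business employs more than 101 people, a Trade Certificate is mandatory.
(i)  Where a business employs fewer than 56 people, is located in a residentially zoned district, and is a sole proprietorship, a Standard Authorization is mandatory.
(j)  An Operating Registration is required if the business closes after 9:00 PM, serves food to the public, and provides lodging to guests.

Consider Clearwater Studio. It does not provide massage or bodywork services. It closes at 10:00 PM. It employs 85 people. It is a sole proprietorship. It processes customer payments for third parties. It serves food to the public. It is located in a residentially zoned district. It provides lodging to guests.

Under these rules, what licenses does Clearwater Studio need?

(a) is a sole proprietorship; is located in a residentially zoned district; processes customer payments for third parties → Annual License required.
(b) closes 10:00 PM, at/before 11:00 PM → Operating Authorization not required.
(c) closes 10:00 PM, at/before midnight → General Business Certificate not required.
(d) closes 10:00 PM, after 6:00 PM → Commercial Permit not required.
(e) employees 85 ≥ 56; is located in a residentially zoned district; closes 10:00 PM, at/before 11:00 PM → Standard Permit not required.
(f) employees 85 ≥ 54; is located in a residentially zoned district → General Business Authorization not required.
(g) employees 85 ≤ 89; processes customer payments for third parties; closes 10:00 PM, at/before midnight → Small Employer Authorization required.
(h) employees 85 ≤ 101 → Trade Certificate not required.
(i) employees 85 ≥ 56; is located in a residentially zoned district; is a sole proprietorship → Standard Authorization not required.
(j) closes 10:00 PM, after 9:00 PM; serves food to the public; provides lodging to guests → Operating Registration required.

Annual License, Operating Registration, Small Employer Authorization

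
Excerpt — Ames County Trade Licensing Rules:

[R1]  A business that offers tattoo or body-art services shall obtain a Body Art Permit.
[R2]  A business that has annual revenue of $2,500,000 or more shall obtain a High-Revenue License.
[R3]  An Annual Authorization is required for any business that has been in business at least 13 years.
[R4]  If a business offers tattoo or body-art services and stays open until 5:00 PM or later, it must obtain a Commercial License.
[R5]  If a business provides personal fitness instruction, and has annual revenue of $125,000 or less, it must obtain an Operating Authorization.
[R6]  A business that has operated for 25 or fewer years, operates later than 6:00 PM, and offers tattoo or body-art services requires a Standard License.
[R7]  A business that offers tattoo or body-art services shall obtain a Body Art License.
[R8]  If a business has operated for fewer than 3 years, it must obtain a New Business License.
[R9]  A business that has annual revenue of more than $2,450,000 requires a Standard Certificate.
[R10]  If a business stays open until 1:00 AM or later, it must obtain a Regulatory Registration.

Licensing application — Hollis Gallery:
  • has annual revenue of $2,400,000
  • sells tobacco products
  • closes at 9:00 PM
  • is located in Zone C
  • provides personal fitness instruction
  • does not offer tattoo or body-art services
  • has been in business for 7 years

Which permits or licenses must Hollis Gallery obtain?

[R1] does not offer tattoo or body-art services → Body Art Permit not required.
[R2] revenue $2,400,000 < $2,500,000 → High-Revenue License not required.
[R3] years in business 7 < 13 → Annual Authorization not required.
[R4] does not offer tattoo or body-art services; closes 9:00 PM, after 5:00 PM → Commercial License not required.
[R5] provides personal fitness instruction; revenue $2,400,000 > $125,000 → Operating Authorization not required.
[R6] years in business 7 ≤ 25; closes 9:00 PM, after 6:00 PM; does not offer tattoo or body-art services → Standard License not required.
[R7] does not offer tattoo or body-art services → Body Art License not required.
[R8] years in business 7 ≥ 3 → New Business License not required.
[R9] revenue $2,400,000 ≤ $2,450,000 → Standard Certificate not required.
[R10] closes 9:00 PM, at/before 1:00 AM → Regulatory Registration not required.

None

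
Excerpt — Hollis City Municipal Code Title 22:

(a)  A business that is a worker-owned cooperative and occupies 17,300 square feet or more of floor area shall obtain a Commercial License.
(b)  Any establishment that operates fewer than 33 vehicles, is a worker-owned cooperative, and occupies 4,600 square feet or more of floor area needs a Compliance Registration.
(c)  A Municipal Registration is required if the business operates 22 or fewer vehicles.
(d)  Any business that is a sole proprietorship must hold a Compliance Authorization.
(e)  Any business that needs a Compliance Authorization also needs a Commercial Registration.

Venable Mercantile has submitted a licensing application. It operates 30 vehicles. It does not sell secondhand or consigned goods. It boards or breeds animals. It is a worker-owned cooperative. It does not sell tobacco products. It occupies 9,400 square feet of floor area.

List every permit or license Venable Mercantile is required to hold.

(a) is a worker-owned cooperative; floor area 9,400 square feet < 17,300 square feet → Commercial License not required.
(b) vehicles 30 < 33; is a worker-owned cooperative; floor area 9,400 square feet ≥ 4,600 square feet → Compliance Registration required.
(c) vehicles 30 > 22 → Municipal Registration not required.
(d) is a worker-owned cooperative (not: is a sole proprietorship) → Compliance Authorization not required.
(e) Compliance Authorization is not required → no effect.

Compliance Registration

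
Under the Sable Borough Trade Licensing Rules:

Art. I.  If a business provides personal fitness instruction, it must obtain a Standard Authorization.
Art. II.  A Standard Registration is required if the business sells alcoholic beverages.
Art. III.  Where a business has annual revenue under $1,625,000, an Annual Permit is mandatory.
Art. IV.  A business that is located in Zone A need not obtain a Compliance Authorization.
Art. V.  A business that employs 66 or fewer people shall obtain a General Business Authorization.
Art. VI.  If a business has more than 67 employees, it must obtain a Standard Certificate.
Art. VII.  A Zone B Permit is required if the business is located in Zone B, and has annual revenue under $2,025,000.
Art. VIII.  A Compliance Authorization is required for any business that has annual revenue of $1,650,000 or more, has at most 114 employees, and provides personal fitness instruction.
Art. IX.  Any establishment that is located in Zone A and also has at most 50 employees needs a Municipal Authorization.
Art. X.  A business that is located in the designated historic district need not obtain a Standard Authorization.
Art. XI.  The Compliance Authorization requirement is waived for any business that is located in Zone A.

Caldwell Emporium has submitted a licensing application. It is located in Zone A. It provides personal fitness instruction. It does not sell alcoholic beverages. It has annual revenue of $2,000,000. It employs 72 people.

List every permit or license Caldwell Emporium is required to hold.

Art. I. provides personal fitness instruction → Standard Authorization required.
Art. II. does not sell alcoholic beverages → Standard Registration not required.
Art. III. revenue $2,000,000 ≥ $1,625,000 → Annual Permit not required.
Art. IV. is located in Zone A → exempt from Compliance Authorization.
Art. V. employees 72 > 66 → General Business Authorization not required.
Art. VI. employees 72 > 67 → Standard Certificate required.
Art. VII. is located in Zone A (not: is located in Zone B); revenue $2,000,000 < $2,025,000 → Zone B Permit not required.
Art. VIII. revenue $2,000,000 ≥ $1,650,000; employees 72 ≤ 114; provides personal fitness instruction → Compliance Authorization required.
Art. IX. is located in Zone A; employees 72 > 50 → Municipal Authorization not required.
Art. X. is located in Zone A (not: is located in the designated historic district) → Standard Authorization exemption does not apply.
Art. XI. is located in Zone A → exempt from Compliance Authorization.

Standard Authorization, Standard Certificate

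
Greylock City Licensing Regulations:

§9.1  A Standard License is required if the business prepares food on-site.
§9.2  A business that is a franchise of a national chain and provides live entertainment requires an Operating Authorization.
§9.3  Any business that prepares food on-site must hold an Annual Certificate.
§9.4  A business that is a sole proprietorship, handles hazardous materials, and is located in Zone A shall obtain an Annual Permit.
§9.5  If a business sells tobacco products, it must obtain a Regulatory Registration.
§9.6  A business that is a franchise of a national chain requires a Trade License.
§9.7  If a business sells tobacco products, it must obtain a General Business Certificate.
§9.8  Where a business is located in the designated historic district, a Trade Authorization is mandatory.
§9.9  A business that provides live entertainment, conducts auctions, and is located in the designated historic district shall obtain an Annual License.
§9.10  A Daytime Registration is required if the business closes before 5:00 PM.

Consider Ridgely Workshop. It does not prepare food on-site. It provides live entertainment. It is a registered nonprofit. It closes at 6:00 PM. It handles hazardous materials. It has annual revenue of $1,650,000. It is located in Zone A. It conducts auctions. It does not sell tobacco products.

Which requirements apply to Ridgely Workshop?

None

§9.1 does not prepare food on-site → Standard License not required.
§9.2 is a registered nonprofit (not: is a franchise of a national chain); provides live entertainment → Operating Authorization not required.
§9.3 does not prepare food on-site → Annual Certificate not required.
§9.4 is a registered nonprofit (not: is a sole proprietorship); handles hazardous materials; is located in Zone A → Annual Permit not required.
§9.5 does not sell tobacco products → Regulatory Registration not required.
§9.6 is a registered nonprofit (not: is a franchise of a national chain) → Trade License not required.
§9.7 does not sell tobacco products → General Business Certificate not required.
§9.8 is located in Zone A (not: is located in the designated historic district) → Trade Authorization not required.
§9.9 provides live entertainment; conducts auctions; is located in Zone A (not: is located in the designated historic district) → Annual License not required.
§9.10 closes 6:00 PM, after 5:00 PM → Daytime Registration not required.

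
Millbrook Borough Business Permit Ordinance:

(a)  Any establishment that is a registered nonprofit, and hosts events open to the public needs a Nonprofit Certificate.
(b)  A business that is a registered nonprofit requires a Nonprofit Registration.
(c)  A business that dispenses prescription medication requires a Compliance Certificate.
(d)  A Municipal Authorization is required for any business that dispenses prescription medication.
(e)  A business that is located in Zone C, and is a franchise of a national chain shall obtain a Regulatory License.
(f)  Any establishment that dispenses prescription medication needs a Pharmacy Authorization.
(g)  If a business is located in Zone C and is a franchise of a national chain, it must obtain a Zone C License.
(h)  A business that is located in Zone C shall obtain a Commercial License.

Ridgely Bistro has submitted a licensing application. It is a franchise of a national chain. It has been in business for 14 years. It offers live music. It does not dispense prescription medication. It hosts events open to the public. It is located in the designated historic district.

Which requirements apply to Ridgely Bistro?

(a) is a franchise of a national chain (not: is a registered nonprofit); hosts events open to the public → Nonprofit Certificate not required.
(b) is a franchise of a national chain (not: is a registered nonprofit) → Nonprofit Registration not required.
(c) does not dispense prescription medication → Compliance Certificate not required.
(d) does not dispense prescription medication → Municipal Authorization not required.
(e) is located in the designated historic district (not: is located in Zone C); is a franchise of a national chain → Regulatory License not required.
(f) does not dispense prescription medication → Pharmacy Authorization not required.
(g) is located in the designated historic district (not: is located in Zone C); is a franchise of a national chain → Zone C License not required.
(h) is located in the designated historic district (not: is located in Zone C) → Commercial License not required.

None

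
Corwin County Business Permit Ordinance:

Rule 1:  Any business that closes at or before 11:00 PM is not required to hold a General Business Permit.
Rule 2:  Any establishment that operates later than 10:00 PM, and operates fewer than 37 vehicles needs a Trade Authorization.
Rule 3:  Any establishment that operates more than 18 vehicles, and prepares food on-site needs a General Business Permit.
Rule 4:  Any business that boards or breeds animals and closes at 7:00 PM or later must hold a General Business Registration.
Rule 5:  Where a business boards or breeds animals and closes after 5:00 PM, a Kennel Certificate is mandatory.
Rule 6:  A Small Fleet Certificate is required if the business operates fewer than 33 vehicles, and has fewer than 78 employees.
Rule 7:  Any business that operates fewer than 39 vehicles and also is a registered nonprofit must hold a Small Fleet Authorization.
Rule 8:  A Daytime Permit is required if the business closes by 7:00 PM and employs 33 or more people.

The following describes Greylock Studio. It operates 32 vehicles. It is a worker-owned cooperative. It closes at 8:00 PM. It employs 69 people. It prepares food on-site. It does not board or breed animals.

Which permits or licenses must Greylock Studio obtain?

Rule 1: closes 8:00 PM, at/before 11:00 PM → exempt from General Business Permit.
Rule 2: closes 8:00 PM, at/before 10:00 PM; vehicles 32 < 37 → Trade Authorization not required.
Rule 3: vehicles 32 > 18; prepares food on-site → General Business Permit required.
Rule 4: does not board or breed animals; closes 8:00 PM, after 7:00 PM → General Business Registration not required.
Rule 5: does not board or breed animals; closes 8:00 PM, after 5:00 PM → Kennel Certificate not required.
Rule 6: vehicles 32 < 33; employees 69 < 78 → Small Fleet Certificate required.
Rule 7: vehicles 32 < 39; is a worker-owned cooperative (not: is a registered nonprofit) → Small Fleet Authorization not required.
Rule 8: closes 8:00 PM, after 7:00 PM; employees 69 ≥ 33 → Daytime Permit not required.

Small Fleet Certificate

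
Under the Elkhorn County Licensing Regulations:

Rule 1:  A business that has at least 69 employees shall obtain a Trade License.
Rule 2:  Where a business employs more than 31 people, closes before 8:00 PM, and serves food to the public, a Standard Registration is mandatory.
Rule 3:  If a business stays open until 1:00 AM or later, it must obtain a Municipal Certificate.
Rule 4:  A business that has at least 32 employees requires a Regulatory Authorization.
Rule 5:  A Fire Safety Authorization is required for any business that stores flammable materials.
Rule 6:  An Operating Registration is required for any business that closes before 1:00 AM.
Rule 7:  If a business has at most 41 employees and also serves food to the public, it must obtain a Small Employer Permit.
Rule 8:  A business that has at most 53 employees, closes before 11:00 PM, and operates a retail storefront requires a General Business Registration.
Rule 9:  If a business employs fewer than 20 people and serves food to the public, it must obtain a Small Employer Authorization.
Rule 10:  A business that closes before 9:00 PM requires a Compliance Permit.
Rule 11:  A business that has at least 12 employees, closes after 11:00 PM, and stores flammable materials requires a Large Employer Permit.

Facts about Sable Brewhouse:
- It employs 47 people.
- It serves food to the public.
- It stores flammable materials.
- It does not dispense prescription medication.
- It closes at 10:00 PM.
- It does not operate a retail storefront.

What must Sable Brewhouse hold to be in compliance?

Rule 1: employees 47 < 69 → Trade License not required.
Rule 2: employees 47 > 31; closes 10:00 PM, after 8:00 PM; serves food to the public → Standard Registration not required.
Rule 3: closes 10:00 PM, at/before 1:00 AM → Municipal Certificate not required.
Rule 4: employees 47 ≥ 32 → Regulatory Authorization required.
Rule 5: stores flammable materials → Fire Safety Authorization required.
Rule 6: closes 10:00 PM, at/before 1:00 AM → Operating Registration required.
Rule 7: employees 47 > 41; serves food to the public → Small Employer Permit not required.
Rule 8: employees 47 ≤ 53; closes 10:00 PM, at/before 11:00 PM; does not operate a retail storefront → General Business Registration not required.
Rule 9: employees 47 ≥ 20; serves food to the public → Small Employer Authorization not required.
Rule 10: closes 10:00 PM, after 9:00 PM → Compliance Permit not required.
Rule 11: employees 47 ≥ 12; closes 10:00 PM, at/before 11:00 PM; stores flammable materials → Large Employer Permit not required.

Fire Safety Authorization, Operating Registration, Regulatory Authorization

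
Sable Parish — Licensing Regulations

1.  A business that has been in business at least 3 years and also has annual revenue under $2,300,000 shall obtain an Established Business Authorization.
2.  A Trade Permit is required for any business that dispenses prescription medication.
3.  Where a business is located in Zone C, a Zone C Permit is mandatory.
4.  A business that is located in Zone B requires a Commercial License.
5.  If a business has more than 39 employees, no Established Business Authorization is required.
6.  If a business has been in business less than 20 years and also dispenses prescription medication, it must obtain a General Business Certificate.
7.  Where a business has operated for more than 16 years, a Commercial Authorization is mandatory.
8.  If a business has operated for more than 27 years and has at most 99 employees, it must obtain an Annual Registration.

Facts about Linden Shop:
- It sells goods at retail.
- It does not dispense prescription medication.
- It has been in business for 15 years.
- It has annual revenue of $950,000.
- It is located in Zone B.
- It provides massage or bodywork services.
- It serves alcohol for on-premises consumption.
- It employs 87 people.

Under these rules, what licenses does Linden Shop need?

1. years in business 15 ≥ 3; revenue $950,000 < $2,300,000 → Established Business Authorization required.
2. does not dispense prescription medication → Trade Permit not required.
3. is located in Zone B (not: is located in Zone C) → Zone C Permit not required.
4. is located in Zone B → Commercial License required.
5. employees 87 > 39 → exempt from Established Business Authorization.
6. years in business 15 < 20; does not dispense prescription medication → General Business Certificate not required.
7. years in business 15 ≤ 16 → Commercial Authorization not required.
8. years in business 15 ≤ 27; employees 87 ≤ 99 → Annual Registration not required.

Commercial License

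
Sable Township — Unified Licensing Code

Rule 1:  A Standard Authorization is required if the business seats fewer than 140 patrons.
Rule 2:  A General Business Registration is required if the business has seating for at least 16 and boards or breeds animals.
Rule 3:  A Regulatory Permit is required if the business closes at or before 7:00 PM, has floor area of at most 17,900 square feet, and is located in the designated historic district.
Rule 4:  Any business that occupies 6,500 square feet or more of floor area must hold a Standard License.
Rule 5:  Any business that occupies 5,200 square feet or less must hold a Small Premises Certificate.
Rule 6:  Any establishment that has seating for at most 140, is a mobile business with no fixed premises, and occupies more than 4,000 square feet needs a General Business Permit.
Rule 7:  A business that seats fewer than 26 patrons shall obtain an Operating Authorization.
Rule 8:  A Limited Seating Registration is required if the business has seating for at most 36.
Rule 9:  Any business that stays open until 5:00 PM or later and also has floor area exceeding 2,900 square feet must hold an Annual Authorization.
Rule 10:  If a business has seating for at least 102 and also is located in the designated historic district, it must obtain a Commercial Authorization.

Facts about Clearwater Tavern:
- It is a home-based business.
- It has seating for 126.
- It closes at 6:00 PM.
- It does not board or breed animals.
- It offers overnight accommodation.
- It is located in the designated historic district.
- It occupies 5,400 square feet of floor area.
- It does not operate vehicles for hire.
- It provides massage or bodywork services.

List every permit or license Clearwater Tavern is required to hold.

Annual Authorization, Commercial Authorization, Regulatory Permit, Standard Authorization

Rule 1: seating 126 < 140 → Standard Authorization required.
Rule 2: seating 126 ≥ 16; does not board or breed animals → General Business Registration not required.
Rule 3: closes 6:00 PM, at/before 7:00 PM; floor area 5,400 square feet ≤ 17,900 square feet; is located in the designated historic district → Regulatory Permit required.
Rule 4: floor area 5,400 square feet < 6,500 square feet → Standard License not required.
Rule 5: floor area 5,400 square feet > 5,200 square feet → Small Premises Certificate not required.
Rule 6: seating 126 ≤ 140; is a home-based business (not: is a mobile business with no fixed premises); floor area 5,400 square feet > 4,000 square feet → General Business Permit not required.
Rule 7: seating 126 ≥ 26 → Operating Authorization not required.
Rule 8: seating 126 > 36 → Limited Seating Registration not required.
Rule 9: closes 6:00 PM, after 5:00 PM; floor area 5,400 square feet > 2,900 square feet → Annual Authorization required.
Rule 10: seating 126 ≥ 102; is located in the designated historic district → Commercial Authorization required.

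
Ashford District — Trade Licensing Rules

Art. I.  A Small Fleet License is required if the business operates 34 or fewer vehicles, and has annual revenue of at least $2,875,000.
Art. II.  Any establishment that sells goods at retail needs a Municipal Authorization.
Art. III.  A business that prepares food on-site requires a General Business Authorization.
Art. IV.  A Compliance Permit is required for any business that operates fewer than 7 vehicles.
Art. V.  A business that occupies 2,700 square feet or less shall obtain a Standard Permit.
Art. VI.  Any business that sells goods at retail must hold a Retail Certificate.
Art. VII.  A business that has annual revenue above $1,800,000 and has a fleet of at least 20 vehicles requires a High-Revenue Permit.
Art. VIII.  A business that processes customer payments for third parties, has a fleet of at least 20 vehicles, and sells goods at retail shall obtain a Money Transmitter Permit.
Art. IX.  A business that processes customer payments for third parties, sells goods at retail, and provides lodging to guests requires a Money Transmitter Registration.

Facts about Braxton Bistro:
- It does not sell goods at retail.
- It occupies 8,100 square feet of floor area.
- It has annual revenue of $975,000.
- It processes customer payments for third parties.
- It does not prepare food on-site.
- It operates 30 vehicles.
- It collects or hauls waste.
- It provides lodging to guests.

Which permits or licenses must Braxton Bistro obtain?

Art. I. vehicles 30 ≤ 34; revenue $975,000 < $2,875,000 → Small Fleet License not required.
Art. II. does not sell goods at retail → Municipal Authorization not required.
Art. III. does not prepare food on-site → General Business Authorization not required.
Art. IV. vehicles 30 ≥ 7 → Compliance Permit not required.
Art. V. floor area 8,100 square feet > 2,700 square feet → Standard Permit not required.
Art. VI. does not sell goods at retail → Retail Certificate not required.
Art. VII. revenue $975,000 ≤ $1,800,000; vehicles 30 ≥ 20 → High-Revenue Permit not required.
Art. VIII. processes customer payments for third parties; vehicles 30 ≥ 20; does not sell goods at retail → Money Transmitter Permit not required.
Art. IX. processes customer payments for third parties; does not sell goods at retail; provides lodging to guests → Money Transmitter Registration not required.

None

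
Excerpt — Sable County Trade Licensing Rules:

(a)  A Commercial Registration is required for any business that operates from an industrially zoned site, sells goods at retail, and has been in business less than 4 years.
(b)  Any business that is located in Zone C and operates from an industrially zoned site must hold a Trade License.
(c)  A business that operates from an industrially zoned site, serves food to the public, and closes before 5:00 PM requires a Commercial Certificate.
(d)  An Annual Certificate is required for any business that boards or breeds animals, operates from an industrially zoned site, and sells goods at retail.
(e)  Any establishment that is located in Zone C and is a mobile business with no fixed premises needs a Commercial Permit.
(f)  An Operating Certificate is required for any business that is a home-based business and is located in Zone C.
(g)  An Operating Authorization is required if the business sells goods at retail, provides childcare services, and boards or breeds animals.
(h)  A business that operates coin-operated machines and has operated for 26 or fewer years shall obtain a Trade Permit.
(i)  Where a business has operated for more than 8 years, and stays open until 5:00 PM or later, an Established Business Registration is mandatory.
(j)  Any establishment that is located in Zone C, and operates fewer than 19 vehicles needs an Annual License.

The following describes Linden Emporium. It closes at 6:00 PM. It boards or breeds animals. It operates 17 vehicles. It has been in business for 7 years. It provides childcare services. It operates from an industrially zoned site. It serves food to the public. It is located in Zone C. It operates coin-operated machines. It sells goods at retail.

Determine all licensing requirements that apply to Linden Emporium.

Annual Certificate, Annual License, Operating Authorization, Trade License, Trade Permit

(a) operates from an industrially zoned site; sells goods at retail; years in business 7 ≥ 4 → Commercial Registration not required.
(b) is located in Zone C; operates from an industrially zoned site → Trade License required.
(c) operates from an industrially zoned site; serves food to the public; closes 6:00 PM, after 5:00 PM → Commercial Certificate not required.
(d) boards or breeds animals; operates from an industrially zoned site; sells goods at retail → Annual Certificate required.
(e) is located in Zone C; operates from an industrially zoned site (not: is a mobile business with no fixed premises) → Commercial Permit not required.
(f) operates from an industrially zoned site (not: is a home-based business); is located in Zone C → Operating Certificate not required.
(g) sells goods at retail; provides childcare services; boards or breeds animals → Operating Authorization required.
(h) operates coin-operated machines; years in business 7 ≤ 26 → Trade Permit required.
(i) years in business 7 ≤ 8; closes 6:00 PM, after 5:00 PM → Established Business Registration not required.
(j) is located in Zone C; vehicles 17 < 19 → Annual License required.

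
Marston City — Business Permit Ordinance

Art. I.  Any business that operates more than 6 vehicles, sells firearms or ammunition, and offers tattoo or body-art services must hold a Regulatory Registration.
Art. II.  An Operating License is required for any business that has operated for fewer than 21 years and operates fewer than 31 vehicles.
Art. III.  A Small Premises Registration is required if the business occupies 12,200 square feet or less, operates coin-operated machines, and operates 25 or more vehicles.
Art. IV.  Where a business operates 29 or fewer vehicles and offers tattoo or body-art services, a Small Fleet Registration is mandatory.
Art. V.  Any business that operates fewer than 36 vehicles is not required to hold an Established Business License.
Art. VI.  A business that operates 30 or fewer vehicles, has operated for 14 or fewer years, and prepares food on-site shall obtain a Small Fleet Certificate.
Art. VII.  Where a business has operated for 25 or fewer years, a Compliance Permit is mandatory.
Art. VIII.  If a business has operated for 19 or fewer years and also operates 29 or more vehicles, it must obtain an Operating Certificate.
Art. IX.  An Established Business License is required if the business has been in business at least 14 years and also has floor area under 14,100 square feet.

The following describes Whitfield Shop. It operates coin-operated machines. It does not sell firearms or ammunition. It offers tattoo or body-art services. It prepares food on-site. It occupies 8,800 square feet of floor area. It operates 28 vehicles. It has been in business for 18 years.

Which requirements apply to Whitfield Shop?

Art. I. vehicles 28 > 6; does not sell firearms or ammunition; offers tattoo or body-art services → Regulatory Registration not required.
Art. II. years in business 18 < 21; vehicles 28 < 31 → Operating License required.
Art. III. floor area 8,800 square feet ≤ 12,200 square feet; operates coin-operated machines; vehicles 28 ≥ 25 → Small Premises Registration required.
Art. IV. vehicles 28 ≤ 29; offers tattoo or body-art services → Small Fleet Registration required.
Art. V. vehicles 28 < 36 → exempt from Established Business License.
Art. VI. vehicles 28 ≤ 30; years in business 18 > 14; prepares food on-site → Small Fleet Certificate not required.
Art. VII. years in business 18 ≤ 25 → Compliance Permit required.
Art. VIII. years in business 18 ≤ 19; vehicles 28 < 29 → Operating Certificate not required.
Art. IX. years in business 18 ≥ 14; floor area 8,800 square feet < 14,100 square feet → Established Business License required.

Compliance Permit, Operating License, Small Fleet Registration, Small Premises Registration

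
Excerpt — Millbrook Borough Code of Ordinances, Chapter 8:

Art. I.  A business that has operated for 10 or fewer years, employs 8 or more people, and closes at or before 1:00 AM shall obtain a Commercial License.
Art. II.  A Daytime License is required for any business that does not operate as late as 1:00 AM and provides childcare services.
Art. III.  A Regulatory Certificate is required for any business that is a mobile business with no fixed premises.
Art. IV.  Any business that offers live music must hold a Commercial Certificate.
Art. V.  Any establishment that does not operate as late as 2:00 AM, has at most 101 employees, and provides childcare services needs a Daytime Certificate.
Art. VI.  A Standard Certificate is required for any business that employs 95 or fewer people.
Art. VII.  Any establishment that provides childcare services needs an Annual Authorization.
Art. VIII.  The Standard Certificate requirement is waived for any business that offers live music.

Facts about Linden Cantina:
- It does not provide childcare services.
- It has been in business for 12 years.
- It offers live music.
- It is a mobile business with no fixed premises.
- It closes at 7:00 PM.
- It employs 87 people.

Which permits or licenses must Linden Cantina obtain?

Commercial Certificate, Regulatory Certificate

Art. I. years in business 12 > 10; employees 87 ≥ 8; closes 7:00 PM, at/before 1:00 AM → Commercial License not required.
Art. II. closes 7:00 PM, at/before 1:00 AM; does not provide childcare services → Daytime License not required.
Art. III. is a mobile business with no fixed premises → Regulatory Certificate required.
Art. IV. offers live music → Commercial Certificate required.
Art. V. closes 7:00 PM, at/before 2:00 AM; employees 87 ≤ 101; does not provide childcare services → Daytime Certificate not required.
Art. VI. employees 87 ≤ 95 → Standard Certificate required.
Art. VII. does not provide childcare services → Annual Authorization not required.
Art. VIII. offers live music → exempt from Standard Certificate.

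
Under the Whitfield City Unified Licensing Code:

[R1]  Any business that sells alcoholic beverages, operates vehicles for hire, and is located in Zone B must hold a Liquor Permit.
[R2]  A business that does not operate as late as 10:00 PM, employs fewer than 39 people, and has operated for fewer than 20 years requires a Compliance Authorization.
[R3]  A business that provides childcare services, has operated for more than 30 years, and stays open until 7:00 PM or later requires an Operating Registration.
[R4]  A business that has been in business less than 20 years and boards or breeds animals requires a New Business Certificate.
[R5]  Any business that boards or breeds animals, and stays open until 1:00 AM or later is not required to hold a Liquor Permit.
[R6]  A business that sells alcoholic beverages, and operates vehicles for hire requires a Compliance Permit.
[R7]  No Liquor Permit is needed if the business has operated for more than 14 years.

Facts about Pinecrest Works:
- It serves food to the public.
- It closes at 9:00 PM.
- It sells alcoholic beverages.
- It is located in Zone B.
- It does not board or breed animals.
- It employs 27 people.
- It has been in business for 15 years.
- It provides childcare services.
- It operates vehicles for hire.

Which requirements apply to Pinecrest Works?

[R1] sells alcoholic beverages; operates vehicles for hire; is located in Zone B → Liquor Permit required.
[R2] closes 9:00 PM, at/before 10:00 PM; employees 27 < 39; years in business 15 < 20 → Compliance Authorization required.
[R3] provides childcare services; years in business 15 ≤ 30; closes 9:00 PM, after 7:00 PM → Operating Registration not required.
[R4] years in business 15 < 20; does not board or breed animals → New Business Certificate not required.
[R5] does not board or breed animals; closes 9:00 PM, at/before 1:00 AM → Liquor Permit exemption does not apply.
[R6] sells alcoholic beverages; operates vehicles for hire → Compliance Permit required.
[R7] years in business 15 > 14 → exempt from Liquor Permit.

Compliance Authorization, Compliance Permit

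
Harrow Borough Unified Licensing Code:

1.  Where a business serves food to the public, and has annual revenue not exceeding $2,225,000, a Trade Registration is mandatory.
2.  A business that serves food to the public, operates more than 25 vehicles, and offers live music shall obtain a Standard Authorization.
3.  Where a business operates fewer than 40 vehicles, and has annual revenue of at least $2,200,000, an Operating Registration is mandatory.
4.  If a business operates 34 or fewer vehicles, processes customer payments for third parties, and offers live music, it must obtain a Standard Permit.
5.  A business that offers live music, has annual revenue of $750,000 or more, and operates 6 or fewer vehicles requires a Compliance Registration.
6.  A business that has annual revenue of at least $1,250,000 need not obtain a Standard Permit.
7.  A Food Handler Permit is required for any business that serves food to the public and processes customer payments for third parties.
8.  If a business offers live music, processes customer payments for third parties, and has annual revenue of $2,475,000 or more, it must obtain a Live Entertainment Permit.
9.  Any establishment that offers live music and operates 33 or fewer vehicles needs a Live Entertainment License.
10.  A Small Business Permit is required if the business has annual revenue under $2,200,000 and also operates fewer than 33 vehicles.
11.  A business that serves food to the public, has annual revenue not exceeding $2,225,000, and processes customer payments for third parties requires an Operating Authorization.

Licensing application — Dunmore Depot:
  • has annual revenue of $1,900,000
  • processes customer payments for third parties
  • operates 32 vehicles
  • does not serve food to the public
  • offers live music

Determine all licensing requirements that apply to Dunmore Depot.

Live Entertainment License, Small Business Permit

1. does not serve food to the public; revenue $1,900,000 ≤ $2,225,000 → Trade Registration not required.
2. does not serve food to the public; vehicles 32 > 25; offers live music → Standard Authorization not required.
3. vehicles 32 < 40; revenue $1,900,000 < $2,200,000 → Operating Registration not required.
4. vehicles 32 ≤ 34; processes customer payments for third parties; offers live music → Standard Permit required.
5. offers live music; revenue $1,900,000 ≥ $750,000; vehicles 32 > 6 → Compliance Registration not required.
6. revenue $1,900,000 ≥ $1,250,000 → exempt from Standard Permit.
7. does not serve food to the public; processes customer payments for third parties → Food Handler Permit not required.
8. offers live music; processes customer payments for third parties; revenue $1,900,000 < $2,475,000 → Live Entertainment Permit not required.
9. offers live music; vehicles 32 ≤ 33 → Live Entertainment License required.
10. revenue $1,900,000 < $2,200,000; vehicles 32 < 33 → Small Business Permit required.
11. does not serve food to the public; revenue $1,900,000 ≤ $2,225,000; processes customer payments for third parties → Operating Authorization not required.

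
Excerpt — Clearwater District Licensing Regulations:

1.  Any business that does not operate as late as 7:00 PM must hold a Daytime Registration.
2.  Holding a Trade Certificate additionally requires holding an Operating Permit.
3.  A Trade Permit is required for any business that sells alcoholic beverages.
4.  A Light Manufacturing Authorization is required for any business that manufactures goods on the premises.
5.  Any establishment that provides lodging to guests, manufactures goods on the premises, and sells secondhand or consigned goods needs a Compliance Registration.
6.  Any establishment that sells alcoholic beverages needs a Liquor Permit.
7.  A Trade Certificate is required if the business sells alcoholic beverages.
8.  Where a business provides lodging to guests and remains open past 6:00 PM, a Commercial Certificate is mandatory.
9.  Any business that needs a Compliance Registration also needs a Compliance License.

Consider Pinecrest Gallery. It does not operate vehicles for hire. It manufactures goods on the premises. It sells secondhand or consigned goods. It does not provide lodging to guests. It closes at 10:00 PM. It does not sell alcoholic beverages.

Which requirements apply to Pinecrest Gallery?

Light Manufacturing Authorization

1. closes 10:00 PM, after 7:00 PM → Daytime Registration not required.
2. Trade Certificate is not required → no effect.
3. does not sell alcoholic beverages → Trade Permit not required.
4. manufactures goods on the premises → Light Manufacturing Authorization required.
5. does not provide lodging to guests; manufactures goods on the premises; sells secondhand or consigned goods → Compliance Registration not required.
6. does not sell alcoholic beverages → Liquor Permit not required.
7. does not sell alcoholic beverages → Trade Certificate not required.
8. does not provide lodging to guests; closes 10:00 PM, after 6:00 PM → Commercial Certificate not required.
9. Compliance Registration is not required → no effect.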